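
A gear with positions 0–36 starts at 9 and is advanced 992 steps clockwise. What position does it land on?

992 mod 37 = 30 (since 26·37 = 962).
(9 + 30) mod 37 = 2.

2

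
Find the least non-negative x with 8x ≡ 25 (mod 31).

7

The inverse of 8 mod 31 is 4 (since 8·4 = 32 ≡ 1).
Multiplying both sides by 4: x ≡ 4·25 = 100 ≡ 7 (mod 31).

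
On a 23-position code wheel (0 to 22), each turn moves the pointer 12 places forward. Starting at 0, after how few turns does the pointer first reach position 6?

12

12⁻¹ ≡ 2 (mod 23) because 12·2 = 24 = 1·23 + 1.
So x ≡ 2·6 = 12 ≡ 12 (mod 23).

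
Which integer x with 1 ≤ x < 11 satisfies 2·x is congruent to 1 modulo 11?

6

11 = 5·2 + 1
2 = 2·1 + 0
Back-substituting gives 2·6 ≡ 1 (mod 11).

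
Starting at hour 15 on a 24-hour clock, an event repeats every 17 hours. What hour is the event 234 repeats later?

9

234·17 = 3978.
3978 − 165·24 = 18, so 3978 ≡ 18 (mod 24).
(15 + 18) mod 24 = 9.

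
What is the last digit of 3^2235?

7

Powers of 3 mod 10 repeat with period 4: 3, 9, 7, 1.
2235 mod 4 = 3, so the last digit matches 3^3 = 7.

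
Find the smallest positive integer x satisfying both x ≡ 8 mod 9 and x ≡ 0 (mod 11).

44

Since 11·5 ≡ 1 (mod 9), take x = 0 + 11·((8−0)·5 mod 9) = 0 + 11·4 = 44.
Check: 44 mod 9 = 8, 44 mod 11 = 0.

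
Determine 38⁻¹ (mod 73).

25

73 = 1·38 + 35
38 = 1·35 + 3
35 = 11·3 + 2
3 = 1·2 + 1
2 = 2·1 + 0
Back-substituting gives 38·25 ≡ 1 (mod 73).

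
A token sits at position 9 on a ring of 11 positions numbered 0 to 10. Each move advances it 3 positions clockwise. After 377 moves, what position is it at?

7

377·3 = 1131.
1131 mod 11 = 9 (since 102·11 = 1122).
(9 + 9) mod 11 = 7.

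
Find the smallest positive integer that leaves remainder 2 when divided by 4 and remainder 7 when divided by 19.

Since 19·3 ≡ 1 (mod 4), take x = 7 + 19·((2−7)·3 mod 4) = 7 + 19·1 = 26.
Check: 26 mod 4 = 2, 26 mod 19 = 7.

26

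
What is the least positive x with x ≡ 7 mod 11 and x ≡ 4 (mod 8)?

84

x ≡ 4 (mod 8) gives x ∈ {4, 12, 20, 28, 36, 44, 52, 60, …}.
The first of these with x mod 11 = 7 is 84.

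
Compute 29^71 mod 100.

29

Successive squares of 29 mod 100: 29^1≡29, 29^2≡41, 29^4≡81, 29^8≡61, 29^16≡21, 29^32≡41, 29^64≡81.
71 = 1 + 2 + 4 + 64, so 29^71 ≡ 29·41·81·81 ≡ 29 (mod 100).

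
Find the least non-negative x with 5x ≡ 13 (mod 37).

10

5⁻¹ ≡ 15 (mod 37) because 5·15 = 75 = 2·37 + 1.
Multiplying both sides by 15: x ≡ 15·13 = 195 ≡ 10 (mod 37).
Check: 5·10 = 50 = 1·37 + 13.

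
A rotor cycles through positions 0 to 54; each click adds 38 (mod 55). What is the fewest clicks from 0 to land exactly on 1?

55 = 1·38 + 17
38 = 2·17 + 4
17 = 4·4 + 1
4 = 4·1 + 0
Back-substituting gives 38·42 ≡ 1 (mod 55).

42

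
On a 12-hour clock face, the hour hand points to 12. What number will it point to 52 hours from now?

4

52 − 4·12 = 4, so 52 ≡ 4 (mod 12).
12 + 4 → 4 on a 12-hour dial.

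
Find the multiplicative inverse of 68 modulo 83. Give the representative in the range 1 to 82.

68·11 = 748 = 9·83 + 1, so 68⁻¹ ≡ 11 (mod 83).

11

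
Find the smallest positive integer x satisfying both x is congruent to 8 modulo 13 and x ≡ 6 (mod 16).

86

x ≡ 8 (mod 13) gives x ∈ {8, 21, 34, 47, 60, 73, 86}.
The first of these with x mod 16 = 6 is 86.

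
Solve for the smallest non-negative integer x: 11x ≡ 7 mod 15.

11⁻¹ ≡ 11 (mod 15) because 11·11 = 121 = 8·15 + 1.
Multiplying both sides by 11: x ≡ 11·7 = 77 ≡ 2 (mod 15).
Check: 11·2 = 22 = 1·15 + 7.

2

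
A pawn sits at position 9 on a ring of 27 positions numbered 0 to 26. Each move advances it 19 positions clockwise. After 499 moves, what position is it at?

13

499·19 = 9481.
9481 − 351·27 = 4, so 9481 ≡ 4 (mod 27).
(9 + 4) mod 27 = 13.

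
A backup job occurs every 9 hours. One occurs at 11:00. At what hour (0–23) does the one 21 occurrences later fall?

8

21·9 = 189.
189 − 7·24 = 21, so 189 ≡ 21 (mod 24).
(11 + 21) mod 24 = 8.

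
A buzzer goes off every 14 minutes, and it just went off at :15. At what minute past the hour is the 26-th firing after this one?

26·14 = 364.
364 mod 60 = 4 (since 6·60 = 360).
(15 + 4) mod 60 = 19.

19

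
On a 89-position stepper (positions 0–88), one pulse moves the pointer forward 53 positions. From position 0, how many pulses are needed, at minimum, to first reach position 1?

42

89 = 1·53 + 36
53 = 1·36 + 17
36 = 2·17 + 2
17 = 8·2 + 1
2 = 2·1 + 0
Back-substituting gives 53·42 ≡ 1 (mod 89).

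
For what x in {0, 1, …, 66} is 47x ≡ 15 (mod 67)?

16

47⁻¹ ≡ 10 (mod 67) because 47·10 = 470 = 7·67 + 1.
So x ≡ 10·15 = 150 ≡ 16 (mod 67).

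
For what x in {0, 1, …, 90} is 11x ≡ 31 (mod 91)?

69

11⁻¹ ≡ 58 (mod 91) because 11·58 = 638 = 7·91 + 1.
Multiplying both sides by 58: x ≡ 58·31 = 1798 ≡ 69 (mod 91).
Check: 11·69 = 759 = 8·91 + 31.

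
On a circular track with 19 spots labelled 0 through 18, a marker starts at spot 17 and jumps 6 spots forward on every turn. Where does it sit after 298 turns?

0

298·6 = 1788.
1788 = 94·19 + 2, so 1788 mod 19 = 2.
(17 + 2) mod 19 = 0.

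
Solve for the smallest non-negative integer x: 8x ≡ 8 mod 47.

The inverse of 8 mod 47 is 6 (since 8·6 = 48 ≡ 1).
So x ≡ 6·8 = 48 ≡ 1 (mod 47).
Check: 8·1 = 8 = 0·47 + 8.

1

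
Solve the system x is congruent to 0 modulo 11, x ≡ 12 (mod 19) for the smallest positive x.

x ≡ 0 (mod 11) gives x ∈ {0, 11, 22, 33, 44, 55, 66, 77, …}.
The first of these with x mod 19 = 12 is 88.

88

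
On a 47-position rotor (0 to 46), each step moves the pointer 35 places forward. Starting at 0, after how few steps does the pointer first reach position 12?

35⁻¹ ≡ 43 (mod 47) because 35·43 = 1505 = 32·47 + 1.
So x ≡ 43·12 = 516 ≡ 46 (mod 47).

46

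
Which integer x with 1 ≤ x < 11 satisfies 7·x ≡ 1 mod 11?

7·8 = 56 = 5·11 + 1, so 7⁻¹ ≡ 8 (mod 11).

8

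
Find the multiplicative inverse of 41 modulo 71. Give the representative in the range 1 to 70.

26

41·26 = 1066 = 15·71 + 1, so 41⁻¹ ≡ 26 (mod 71).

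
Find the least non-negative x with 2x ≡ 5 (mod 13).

The inverse of 2 mod 13 is 7 (since 2·7 = 14 ≡ 1).
So x ≡ 7·5 = 35 ≡ 9 (mod 13).

9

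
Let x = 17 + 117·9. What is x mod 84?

117·9 = 1053.
1053 mod 84 = 45 (since 12·84 = 1008).
(17 + 45) mod 84 = 62.

62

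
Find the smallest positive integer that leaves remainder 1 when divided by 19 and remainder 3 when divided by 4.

39

Since 4·5 ≡ 1 (mod 19), take x = 3 + 4·((1−3)·5 mod 19) = 3 + 4·9 = 39.
Check: 39 mod 19 = 1, 39 mod 4 = 3.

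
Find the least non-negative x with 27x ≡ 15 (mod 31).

4

27⁻¹ ≡ 23 (mod 31) because 27·23 = 621 = 20·31 + 1.
Multiplying both sides by 23: x ≡ 23·15 = 345 ≡ 4 (mod 31).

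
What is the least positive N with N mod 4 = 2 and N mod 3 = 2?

Since 3·3 ≡ 1 (mod 4), take x = 2 + 3·((2−2)·3 mod 4) = 2 + 3·0 = 2.
Check: 2 mod 4 = 2, 2 mod 3 = 2.

2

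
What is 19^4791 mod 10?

Last digits of 9^n: 9, 1 (period 2).
4791 mod 2 = 1, so the last digit matches 9^1 = 9.

9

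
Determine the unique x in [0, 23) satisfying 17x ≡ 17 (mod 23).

1

17⁻¹ ≡ 19 (mod 23) because 17·19 = 323 = 14·23 + 1.
So x ≡ 19·17 = 323 ≡ 1 (mod 23).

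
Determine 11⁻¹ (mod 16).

3

16 = 1·11 + 5
11 = 2·5 + 1
5 = 5·1 + 0
Back-substituting gives 11·3 ≡ 1 (mod 16).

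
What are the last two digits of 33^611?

Square-and-reduce mod 100: 33^1≡33, 33^2≡89, 33^4≡21, 33^8≡41, 33^16≡81, 33^32≡61, 33^64≡21, 33^128≡41, 33^256≡81, 33^512≡61.
611 = 1 + 2 + 32 + 64 + 512, so 33^611 ≡ 33·89·61·21·61 ≡ 17 (mod 100).

17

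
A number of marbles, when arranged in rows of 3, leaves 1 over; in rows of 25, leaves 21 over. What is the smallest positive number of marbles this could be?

x ≡ 1 (mod 3) gives x ∈ {1, 4, 7, 10, 13, 16, 19, 22, …}.
The first of these with x mod 25 = 21 is 46.

46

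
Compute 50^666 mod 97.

75

Square-and-reduce mod 97: 50^1≡50, 50^2≡75, 50^4≡96, 50^8≡1, 50^16≡1, 50^32≡1, 50^64≡1, 50^128≡1, 50^256≡1, 50^512≡1.
666 = 2 + 8 + 16 + 128 + 512, so 50^666 ≡ 75·1·1·1·1 ≡ 75 (mod 97).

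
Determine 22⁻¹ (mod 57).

22·13 = 286 = 5·57 + 1, so 22⁻¹ ≡ 13 (mod 57).

13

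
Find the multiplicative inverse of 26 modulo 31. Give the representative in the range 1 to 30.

26·6 = 156 = 5·31 + 1, so 26⁻¹ ≡ 6 (mod 31).

6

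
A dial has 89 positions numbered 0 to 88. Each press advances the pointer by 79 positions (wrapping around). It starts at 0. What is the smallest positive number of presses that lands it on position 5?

44

79⁻¹ ≡ 80 (mod 89) because 79·80 = 6320 = 71·89 + 1.
So x ≡ 80·5 = 400 ≡ 44 (mod 89).
Check: 79·44 = 3476 = 39·89 + 5.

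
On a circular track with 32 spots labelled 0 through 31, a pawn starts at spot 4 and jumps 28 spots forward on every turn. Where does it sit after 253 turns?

16

253·28 = 7084.
Dividing 7084 by 32 gives quotient 221 and remainder 12.
(4 + 12) mod 32 = 16.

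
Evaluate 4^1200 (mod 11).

Successive squares of 4 mod 11: 4^1≡4, 4^2≡5, 4^4≡3, 4^8≡9, 4^16≡4, 4^32≡5, 4^64≡3, 4^128≡9, 4^256≡4, 4^512≡5, 4^1024≡3.
1200 = 16 + 32 + 128 + 1024, so 4^1200 ≡ 4·5·9·3 ≡ 1 (mod 11).

1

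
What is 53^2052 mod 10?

Last digits of 3^n: 3, 9, 7, 1 (period 4).
2052 mod 4 = 0, so the last digit matches 3^4 = 1.

1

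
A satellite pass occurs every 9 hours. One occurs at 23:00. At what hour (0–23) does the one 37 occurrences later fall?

20

37·9 = 333.
333 mod 24 = 21 (since 13·24 = 312).
(23 + 21) mod 24 = 20.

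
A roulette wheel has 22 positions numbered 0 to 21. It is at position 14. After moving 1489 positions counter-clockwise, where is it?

1489 mod 22 = 15 (since 67·22 = 1474).
(14 − 15) mod 22 = 21.

21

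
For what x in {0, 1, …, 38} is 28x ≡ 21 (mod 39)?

30

28⁻¹ ≡ 7 (mod 39) because 28·7 = 196 = 5·39 + 1.
Multiplying both sides by 7: x ≡ 7·21 = 147 ≡ 30 (mod 39).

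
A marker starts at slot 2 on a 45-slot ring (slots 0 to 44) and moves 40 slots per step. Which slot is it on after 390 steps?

390·40 = 15600.
15600 = 346·45 + 30, so 15600 mod 45 = 30.
(2 + 30) mod 45 = 32.

32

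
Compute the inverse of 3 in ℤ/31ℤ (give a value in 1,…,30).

3·21 = 63 = 2·31 + 1, so 3⁻¹ ≡ 21 (mod 31).

21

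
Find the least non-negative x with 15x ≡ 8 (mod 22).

2

15⁻¹ ≡ 3 (mod 22) because 15·3 = 45 = 2·22 + 1.
Multiplying both sides by 3: x ≡ 3·8 = 24 ≡ 2 (mod 22).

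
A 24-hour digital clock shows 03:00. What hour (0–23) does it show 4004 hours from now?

23

Dividing 4004 by 24 gives quotient 166 and remainder 20.
(3 + 20) mod 24 = 23.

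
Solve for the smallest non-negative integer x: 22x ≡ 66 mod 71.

The inverse of 22 mod 71 is 42 (since 22·42 = 924 ≡ 1).
Multiplying both sides by 42: x ≡ 42·66 = 2772 ≡ 3 (mod 71).

3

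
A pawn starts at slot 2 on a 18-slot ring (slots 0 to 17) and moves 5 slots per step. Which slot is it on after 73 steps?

73·5 = 365.
Dividing 365 by 18 gives quotient 20 and remainder 5.
(2 + 5) mod 18 = 7.

7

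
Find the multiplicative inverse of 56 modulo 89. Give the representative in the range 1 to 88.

62

89 = 1·56 + 33
56 = 1·33 + 23
33 = 1·23 + 10
23 = 2·10 + 3
10 = 3·3 + 1
3 = 3·1 + 0
Back-substituting gives 56·62 ≡ 1 (mod 89).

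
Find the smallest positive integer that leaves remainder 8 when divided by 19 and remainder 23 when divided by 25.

x ≡ 8 (mod 19) gives x ∈ {8, 27, 46, 65, 84, 103, 122, 141, …}.
The first of these with x mod 25 = 23 is 198.

198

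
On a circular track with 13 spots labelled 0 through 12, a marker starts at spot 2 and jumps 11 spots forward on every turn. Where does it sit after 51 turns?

51·11 = 561.
Dividing 561 by 13 gives quotient 43 and remainder 2.
(2 + 2) mod 13 = 4.

4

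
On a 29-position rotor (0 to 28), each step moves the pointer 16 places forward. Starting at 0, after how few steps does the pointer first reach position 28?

16⁻¹ ≡ 20 (mod 29) because 16·20 = 320 = 11·29 + 1.
Multiplying both sides by 20: x ≡ 20·28 = 560 ≡ 9 (mod 29).

9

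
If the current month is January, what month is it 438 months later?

438 = 36·12 + 6, so 438 mod 12 = 6.
January + 6 months → July.

July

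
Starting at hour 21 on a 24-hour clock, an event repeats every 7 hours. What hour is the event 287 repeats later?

14

287·7 = 2009.
2009 mod 24 = 17 (since 83·24 = 1992).
(21 + 17) mod 24 = 14.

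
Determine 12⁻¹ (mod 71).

12·6 = 72 = 1·71 + 1, so 12⁻¹ ≡ 6 (mod 71).

6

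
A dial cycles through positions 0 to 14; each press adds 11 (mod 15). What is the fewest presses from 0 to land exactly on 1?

11

11·11 = 121 = 8·15 + 1, so 11⁻¹ ≡ 11 (mod 15).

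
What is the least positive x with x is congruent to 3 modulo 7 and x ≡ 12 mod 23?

150

x ≡ 3 (mod 7) gives x ∈ {3, 10, 17, 24, 31, 38, 45, 52, …}.
The first of these with x mod 23 = 12 is 150.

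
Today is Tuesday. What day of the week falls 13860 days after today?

Tuesday

13860 mod 7 = 0 (since 1980·7 = 13860).
Tuesday + 0 days → Tuesday.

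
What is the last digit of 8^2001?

8

Powers of 8 mod 10 repeat with period 4: 8, 4, 2, 6.
2001 leaves remainder 1 on division by 4, so 8^2001 ends in 8.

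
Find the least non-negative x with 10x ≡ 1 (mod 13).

The inverse of 10 mod 13 is 4 (since 10·4 = 40 ≡ 1).
So x ≡ 4·1 = 4 ≡ 4 (mod 13).

4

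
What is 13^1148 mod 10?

Last digits of 3^n: 3, 9, 7, 1 (period 4).
1148 leaves remainder 0 on division by 4, so 13^1148 ends in 1.

1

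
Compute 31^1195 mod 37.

Square-and-reduce mod 37: 31^1≡31, 31^2≡36, 31^4≡1, 31^8≡1, 31^16≡1, 31^32≡1, 31^64≡1, 31^128≡1, 31^256≡1, 31^512≡1, 31^1024≡1.
Since 1195 = 1 + 2 + 8 + 32 + 128 + 1024 in binary, 31^1195 ≡ 31·36·1·1·1·1 ≡ 6 (mod 37).

6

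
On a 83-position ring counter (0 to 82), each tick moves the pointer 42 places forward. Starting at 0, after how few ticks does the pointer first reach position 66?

49

The inverse of 42 mod 83 is 2 (since 42·2 = 84 ≡ 1).
Multiplying both sides by 2: x ≡ 2·66 = 132 ≡ 49 (mod 83).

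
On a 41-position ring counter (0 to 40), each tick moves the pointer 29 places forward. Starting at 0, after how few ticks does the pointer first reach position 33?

The inverse of 29 mod 41 is 17 (since 29·17 = 493 ≡ 1).
Multiplying both sides by 17: x ≡ 17·33 = 561 ≡ 28 (mod 41).
Check: 29·28 = 812 = 19·41 + 33.

28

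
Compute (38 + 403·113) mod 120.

403·113 = 45539.
45539 = 379·120 + 59, so 45539 mod 120 = 59.
(38 + 59) mod 120 = 97.

97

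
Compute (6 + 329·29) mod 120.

329·29 = 9541.
9541 mod 120 = 61 (since 79·120 = 9480).
(6 + 61) mod 120 = 67.

67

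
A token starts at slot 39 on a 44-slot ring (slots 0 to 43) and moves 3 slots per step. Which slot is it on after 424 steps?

424·3 = 1272.
1272 mod 44 = 40 (since 28·44 = 1232).
(39 + 40) mod 44 = 35.

35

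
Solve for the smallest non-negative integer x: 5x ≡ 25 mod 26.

The inverse of 5 mod 26 is 21 (since 5·21 = 105 ≡ 1).
Multiplying both sides by 21: x ≡ 21·25 = 525 ≡ 5 (mod 26).

5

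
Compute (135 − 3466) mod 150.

3466 = 23·150 + 16, so 3466 mod 150 = 16.
(135 − 16) mod 150 = 119.

119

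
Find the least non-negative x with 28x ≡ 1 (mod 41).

22

The inverse of 28 mod 41 is 22 (since 28·22 = 616 ≡ 1).
Multiplying both sides by 22: x ≡ 22·1 = 22 ≡ 22 (mod 41).
Check: 28·22 = 616 = 15·41 + 1.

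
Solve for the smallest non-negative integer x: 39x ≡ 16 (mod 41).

33

The inverse of 39 mod 41 is 20 (since 39·20 = 780 ≡ 1).
Multiplying both sides by 20: x ≡ 20·16 = 320 ≡ 33 (mod 41).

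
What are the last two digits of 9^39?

By repeated squaring mod 100: 9^1≡9, 9^2≡81, 9^4≡61, 9^8≡21, 9^16≡41, 9^32≡81.
Since 39 = 1 + 2 + 4 + 32 in binary, 9^39 ≡ 9·81·61·81 ≡ 89 (mod 100).

89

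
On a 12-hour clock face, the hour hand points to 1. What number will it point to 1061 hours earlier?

8

1061 − 88·12 = 5, so 1061 ≡ 5 (mod 12).
1 − 5 → 8 on a 12-hour dial.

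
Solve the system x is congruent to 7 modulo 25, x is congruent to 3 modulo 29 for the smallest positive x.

x ≡ 7 (mod 25) gives x ∈ {7, 32}.
The first of these with x mod 29 = 3 is 32.

32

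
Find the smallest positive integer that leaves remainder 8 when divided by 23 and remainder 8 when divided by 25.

8

Since 25·12 ≡ 1 (mod 23), take x = 8 + 25·((8−8)·12 mod 23) = 8 + 25·0 = 8.
Check: 8 mod 23 = 8, 8 mod 25 = 8.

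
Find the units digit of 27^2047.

Last digits of 7^n: 7, 9, 3, 1 (period 4).
2047 leaves remainder 3 on division by 4, so 27^2047 ends in 3.

3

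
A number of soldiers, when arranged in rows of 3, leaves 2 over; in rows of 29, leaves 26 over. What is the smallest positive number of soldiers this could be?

26

x ≡ 2 (mod 3) gives x ∈ {2, 5, 8, 11, 14, 17, 20, 23, …}.
The first of these with x mod 29 = 26 is 26.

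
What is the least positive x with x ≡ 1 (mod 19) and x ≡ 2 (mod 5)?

77

x ≡ 2 (mod 5) gives x ∈ {2, 7, 12, 17, 22, 27, 32, 37, …}.
The first of these with x mod 19 = 1 is 77.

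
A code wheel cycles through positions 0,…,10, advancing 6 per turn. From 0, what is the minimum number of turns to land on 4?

8

The inverse of 6 mod 11 is 2 (since 6·2 = 12 ≡ 1).
So x ≡ 2·4 = 8 ≡ 8 (mod 11).
Check: 6·8 = 48 = 4·11 + 4.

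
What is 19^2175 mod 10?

9

Powers of 9 mod 10 repeat with period 2: 9, 1.
2175 mod 2 = 1, so the last digit matches 9^1 = 9.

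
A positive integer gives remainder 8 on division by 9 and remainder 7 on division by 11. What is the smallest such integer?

Since 11·5 ≡ 1 (mod 9), take x = 7 + 11·((8−7)·5 mod 9) = 7 + 11·5 = 62.
Check: 62 mod 9 = 8, 62 mod 11 = 7.

62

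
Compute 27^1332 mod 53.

24

Square-and-reduce mod 53: 27^1≡27, 27^2≡40, 27^4≡10, 27^8≡47, 27^16≡36, 27^32≡24, 27^64≡46, 27^128≡49, 27^256≡16, 27^512≡44, 27^1024≡28.
1332 = 4 + 16 + 32 + 256 + 1024, so 27^1332 ≡ 10·36·24·16·28 ≡ 24 (mod 53).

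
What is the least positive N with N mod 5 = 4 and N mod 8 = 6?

14

x ≡ 4 (mod 5) gives x ∈ {4, 9, 14}.
The first of these with x mod 8 = 6 is 14.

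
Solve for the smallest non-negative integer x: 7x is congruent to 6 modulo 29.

7⁻¹ ≡ 25 (mod 29) because 7·25 = 175 = 6·29 + 1.
So x ≡ 25·6 = 150 ≡ 5 (mod 29).
Check: 7·5 = 35 = 1·29 + 6.

5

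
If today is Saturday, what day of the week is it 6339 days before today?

Tuesday

6339 = 905·7 + 4, so 6339 mod 7 = 4.
Saturday − 4 days → Tuesday.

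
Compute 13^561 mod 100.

13

Successive squares of 13 mod 100: 13^1≡13, 13^2≡69, 13^4≡61, 13^8≡21, 13^16≡41, 13^32≡81, 13^64≡61, 13^128≡21, 13^256≡41, 13^512≡81.
Since 561 = 1 + 16 + 32 + 512 in binary, 13^561 ≡ 13·41·81·81 ≡ 13 (mod 100).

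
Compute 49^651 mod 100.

49

By repeated squaring mod 100: 49^1≡49, 49^2≡1, 49^4≡1, 49^8≡1, 49^16≡1, 49^32≡1, 49^64≡1, 49^128≡1, 49^256≡1, 49^512≡1.
651 = 1 + 2 + 8 + 128 + 512, so 49^651 ≡ 49·1·1·1·1 ≡ 49 (mod 100).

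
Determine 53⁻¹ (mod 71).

67

71 = 1·53 + 18
53 = 2·18 + 17
18 = 1·17 + 1
17 = 17·1 + 0
Back-substituting gives 53·67 ≡ 1 (mod 71).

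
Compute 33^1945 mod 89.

83

Successive squares of 33 mod 89: 33^1≡33, 33^2≡21, 33^4≡85, 33^8≡16, 33^16≡78, 33^32≡32, 33^64≡45, 33^128≡67, 33^256≡39, 33^512≡8, 33^1024≡64.
1945 = 1 + 8 + 16 + 128 + 256 + 512 + 1024, so 33^1945 ≡ 33·16·78·67·39·8·64 ≡ 83 (mod 89).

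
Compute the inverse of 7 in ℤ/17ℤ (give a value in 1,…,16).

5

7·5 = 35 = 2·17 + 1, so 7⁻¹ ≡ 5 (mod 17).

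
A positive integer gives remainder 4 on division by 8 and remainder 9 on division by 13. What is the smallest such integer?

x ≡ 4 (mod 8) gives x ∈ {4, 12, 20, 28, 36, 44, 52, 60, …}.
The first of these with x mod 13 = 9 is 100.

100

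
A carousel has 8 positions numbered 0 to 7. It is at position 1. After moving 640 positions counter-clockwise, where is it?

640 = 80·8 + 0, so 640 mod 8 = 0.
(1 − 0) mod 8 = 1.

1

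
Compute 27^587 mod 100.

3

Successive squares of 27 mod 100: 27^1≡27, 27^2≡29, 27^4≡41, 27^8≡81, 27^16≡61, 27^32≡21, 27^64≡41, 27^128≡81, 27^256≡61, 27^512≡21.
587 = 1 + 2 + 8 + 64 + 512, so 27^587 ≡ 27·29·81·41·21 ≡ 3 (mod 100).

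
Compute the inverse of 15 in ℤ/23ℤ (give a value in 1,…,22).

20

15·20 = 300 = 13·23 + 1, so 15⁻¹ ≡ 20 (mod 23).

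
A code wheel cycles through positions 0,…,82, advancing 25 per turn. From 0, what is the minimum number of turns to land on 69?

26

25⁻¹ ≡ 10 (mod 83) because 25·10 = 250 = 3·83 + 1.
Multiplying both sides by 10: x ≡ 10·69 = 690 ≡ 26 (mod 83).
Check: 25·26 = 650 = 7·83 + 69.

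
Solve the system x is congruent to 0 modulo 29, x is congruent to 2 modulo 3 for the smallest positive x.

x ≡ 2 (mod 3) gives x ∈ {2, 5, 8, 11, 14, 17, 20, 23, …}.
The first of these with x mod 29 = 0 is 29.

29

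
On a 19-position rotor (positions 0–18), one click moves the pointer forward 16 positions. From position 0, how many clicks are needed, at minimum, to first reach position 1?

19 = 1·16 + 3
16 = 5·3 + 1
3 = 3·1 + 0
Back-substituting gives 16·6 ≡ 1 (mod 19).

6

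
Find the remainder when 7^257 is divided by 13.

By repeated squaring mod 13: 7^1≡7, 7^2≡10, 7^4≡9, 7^8≡3, 7^16≡9, 7^32≡3, 7^64≡9, 7^128≡3, 7^256≡9.
Since 257 = 1 + 256 in binary, 7^257 ≡ 7·9 ≡ 11 (mod 13).

11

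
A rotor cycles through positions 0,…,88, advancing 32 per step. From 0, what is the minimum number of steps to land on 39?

4

32⁻¹ ≡ 64 (mod 89) because 32·64 = 2048 = 23·89 + 1.
Multiplying both sides by 64: x ≡ 64·39 = 2496 ≡ 4 (mod 89).
Check: 32·4 = 128 = 1·89 + 39.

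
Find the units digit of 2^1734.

Powers of 2 mod 10 repeat with period 4: 2, 4, 8, 6.
1734 mod 4 = 2, so the last digit matches 2^2 = 4.

4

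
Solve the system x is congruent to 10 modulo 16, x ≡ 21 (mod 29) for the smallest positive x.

282

x ≡ 10 (mod 16) gives x ∈ {10, 26, 42, 58, 74, 90, 106, 122, …}.
The first of these with x mod 29 = 21 is 282.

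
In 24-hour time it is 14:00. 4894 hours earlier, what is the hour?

4894 mod 24 = 22 (since 203·24 = 4872).
(14 − 22) mod 24 = 16.

16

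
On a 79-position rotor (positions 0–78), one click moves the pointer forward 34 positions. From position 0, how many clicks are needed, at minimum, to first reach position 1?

7

79 = 2·34 + 11
34 = 3·11 + 1
11 = 11·1 + 0
Back-substituting gives 34·7 ≡ 1 (mod 79).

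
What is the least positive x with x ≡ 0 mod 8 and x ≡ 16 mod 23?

16

Since 23·7 ≡ 1 (mod 8), take x = 16 + 23·((0−16)·7 mod 8) = 16 + 23·0 = 16.
Check: 16 mod 8 = 0, 16 mod 23 = 16.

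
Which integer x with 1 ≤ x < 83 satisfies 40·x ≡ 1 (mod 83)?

40·27 = 1080 = 13·83 + 1, so 40⁻¹ ≡ 27 (mod 83).

27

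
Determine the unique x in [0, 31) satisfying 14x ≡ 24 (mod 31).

The inverse of 14 mod 31 is 20 (since 14·20 = 280 ≡ 1).
Multiplying both sides by 20: x ≡ 20·24 = 480 ≡ 15 (mod 31).
Check: 14·15 = 210 = 6·31 + 24.

15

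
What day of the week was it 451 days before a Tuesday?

Saturday

Dividing 451 by 7 gives quotient 64 and remainder 3.
Tuesday − 3 days → Saturday.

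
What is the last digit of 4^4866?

6

The units digit of 4^n cycles with period 2: 4, 6, …
4866 leaves remainder 0 on division by 2, so 4^4866 ends in 6.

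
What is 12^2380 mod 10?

6

The units digit of 12^n cycles with period 4: 2, 4, 8, 6, …
2380 leaves remainder 0 on division by 4, so 12^2380 ends in 6.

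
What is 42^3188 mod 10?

6

Last digits of 2^n: 2, 4, 8, 6 (period 4).
3188 leaves remainder 0 on division by 4, so 42^3188 ends in 6.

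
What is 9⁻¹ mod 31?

9·7 = 63 = 2·31 + 1, so 9⁻¹ ≡ 7 (mod 31).

7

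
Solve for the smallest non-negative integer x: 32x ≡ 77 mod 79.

32⁻¹ ≡ 42 (mod 79) because 32·42 = 1344 = 17·79 + 1.
So x ≡ 42·77 = 3234 ≡ 74 (mod 79).

74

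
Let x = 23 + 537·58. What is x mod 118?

17

537·58 = 31146.
Dividing 31146 by 118 gives quotient 263 and remainder 112.
(23 + 112) mod 118 = 17.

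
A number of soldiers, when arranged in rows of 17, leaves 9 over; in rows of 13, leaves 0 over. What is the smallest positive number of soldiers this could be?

Since 13·4 ≡ 1 (mod 17), take x = 0 + 13·((9−0)·4 mod 17) = 0 + 13·2 = 26.
Check: 26 mod 17 = 9, 26 mod 13 = 0.

26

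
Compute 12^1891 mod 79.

58

Square-and-reduce mod 79: 12^1≡12, 12^2≡65, 12^4≡38, 12^8≡22, 12^16≡10, 12^32≡21, 12^64≡46, 12^128≡62, 12^256≡52, 12^512≡18, 12^1024≡8.
Since 1891 = 1 + 2 + 32 + 64 + 256 + 512 + 1024 in binary, 12^1891 ≡ 12·65·21·46·52·18·8 ≡ 58 (mod 79).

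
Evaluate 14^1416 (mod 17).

16

Successive squares of 14 mod 17: 14^1≡14, 14^2≡9, 14^4≡13, 14^8≡16, 14^16≡1, 14^32≡1, 14^64≡1, 14^128≡1, 14^256≡1, 14^512≡1, 14^1024≡1.
Since 1416 = 8 + 128 + 256 + 1024 in binary, 14^1416 ≡ 16·1·1·1 ≡ 16 (mod 17).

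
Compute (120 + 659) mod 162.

131

659 − 4·162 = 11, so 659 ≡ 11 (mod 162).
(120 + 11) mod 162 = 131.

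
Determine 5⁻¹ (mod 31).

5·25 = 125 = 4·31 + 1, so 5⁻¹ ≡ 25 (mod 31).

25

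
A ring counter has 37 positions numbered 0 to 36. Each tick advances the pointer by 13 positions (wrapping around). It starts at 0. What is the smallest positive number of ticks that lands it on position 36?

17

The inverse of 13 mod 37 is 20 (since 13·20 = 260 ≡ 1).
Multiplying both sides by 20: x ≡ 20·36 = 720 ≡ 17 (mod 37).
Check: 13·17 = 221 = 5·37 + 36.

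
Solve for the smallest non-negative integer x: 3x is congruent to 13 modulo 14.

9

3⁻¹ ≡ 5 (mod 14) because 3·5 = 15 = 1·14 + 1.
So x ≡ 5·13 = 65 ≡ 9 (mod 14).
Check: 3·9 = 27 = 1·14 + 13.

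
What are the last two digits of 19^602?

61

By repeated squaring mod 100: 19^1≡19, 19^2≡61, 19^4≡21, 19^8≡41, 19^16≡81, 19^32≡61, 19^64≡21, 19^128≡41, 19^256≡81, 19^512≡61.
602 = 2 + 8 + 16 + 64 + 512, so 19^602 ≡ 61·41·81·21·61 ≡ 61 (mod 100).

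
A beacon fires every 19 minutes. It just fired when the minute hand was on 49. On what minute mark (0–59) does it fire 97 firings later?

32

97·19 = 1843.
1843 − 30·60 = 43, so 1843 ≡ 43 (mod 60).
(49 + 43) mod 60 = 32.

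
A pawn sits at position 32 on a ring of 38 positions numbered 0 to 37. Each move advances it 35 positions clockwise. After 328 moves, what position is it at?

328·35 = 11480.
11480 = 302·38 + 4, so 11480 mod 38 = 4.
(32 + 4) mod 38 = 36.

36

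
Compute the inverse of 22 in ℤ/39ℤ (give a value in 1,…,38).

16

22·16 = 352 = 9·39 + 1, so 22⁻¹ ≡ 16 (mod 39).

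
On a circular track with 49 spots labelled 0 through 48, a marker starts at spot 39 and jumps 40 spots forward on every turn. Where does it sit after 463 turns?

463·40 = 18520.
18520 − 377·49 = 47, so 18520 ≡ 47 (mod 49).
(39 + 47) mod 49 = 37.

37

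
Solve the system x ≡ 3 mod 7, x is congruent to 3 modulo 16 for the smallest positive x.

3

x ≡ 3 (mod 7) gives x ∈ {3}.
The first of these with x mod 16 = 3 is 3.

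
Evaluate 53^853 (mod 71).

56

Successive squares of 53 mod 71: 53^1≡53, 53^2≡40, 53^4≡38, 53^8≡24, 53^16≡8, 53^32≡64, 53^64≡49, 53^128≡58, 53^256≡27, 53^512≡19.
853 = 1 + 4 + 16 + 64 + 256 + 512, so 53^853 ≡ 53·38·8·49·27·19 ≡ 56 (mod 71).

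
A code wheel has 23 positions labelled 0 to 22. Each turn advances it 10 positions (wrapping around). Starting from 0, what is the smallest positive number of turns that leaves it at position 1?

23 = 2·10 + 3
10 = 3·3 + 1
3 = 3·1 + 0
Back-substituting gives 10·7 ≡ 1 (mod 23).

7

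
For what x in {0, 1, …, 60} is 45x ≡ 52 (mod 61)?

45⁻¹ ≡ 19 (mod 61) because 45·19 = 855 = 14·61 + 1.
Multiplying both sides by 19: x ≡ 19·52 = 988 ≡ 12 (mod 61).

12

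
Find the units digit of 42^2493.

Last digits of 2^n: 2, 4, 8, 6 (period 4).
2493 mod 4 = 1, so the last digit matches 2^1 = 2.

2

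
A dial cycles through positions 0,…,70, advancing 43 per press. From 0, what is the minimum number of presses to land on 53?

26

43⁻¹ ≡ 38 (mod 71) because 43·38 = 1634 = 23·71 + 1.
Multiplying both sides by 38: x ≡ 38·53 = 2014 ≡ 26 (mod 71).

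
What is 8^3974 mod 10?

Powers of 8 mod 10 repeat with period 4: 8, 4, 2, 6.
3974 leaves remainder 2 on division by 4, so 8^3974 ends in 4.

4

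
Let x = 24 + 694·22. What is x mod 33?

13

694·22 = 15268.
15268 mod 33 = 22 (since 462·33 = 15246).
(24 + 22) mod 33 = 13.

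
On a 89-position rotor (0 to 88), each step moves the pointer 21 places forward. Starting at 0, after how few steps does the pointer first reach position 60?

The inverse of 21 mod 89 is 17 (since 21·17 = 357 ≡ 1).
So x ≡ 17·60 = 1020 ≡ 41 (mod 89).

41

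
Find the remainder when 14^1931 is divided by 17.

Square-and-reduce mod 17: 14^1≡14, 14^2≡9, 14^4≡13, 14^8≡16, 14^16≡1, 14^32≡1, 14^64≡1, 14^128≡1, 14^256≡1, 14^512≡1, 14^1024≡1.
1931 = 1 + 2 + 8 + 128 + 256 + 512 + 1024, so 14^1931 ≡ 14·9·16·1·1·1·1 ≡ 10 (mod 17).

10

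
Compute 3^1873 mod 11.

Square-and-reduce mod 11: 3^1≡3, 3^2≡9, 3^4≡4, 3^8≡5, 3^16≡3, 3^32≡9, 3^64≡4, 3^128≡5, 3^256≡3, 3^512≡9, 3^1024≡4.
1873 = 1 + 16 + 64 + 256 + 512 + 1024, so 3^1873 ≡ 3·3·4·3·9·4 ≡ 5 (mod 11).

5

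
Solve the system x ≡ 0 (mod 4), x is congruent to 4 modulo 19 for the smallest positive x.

4

Since 19·3 ≡ 1 (mod 4), take x = 4 + 19·((0−4)·3 mod 4) = 4 + 19·0 = 4.
Check: 4 mod 4 = 0, 4 mod 19 = 4.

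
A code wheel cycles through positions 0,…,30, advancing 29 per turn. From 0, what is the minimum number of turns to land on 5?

29⁻¹ ≡ 15 (mod 31) because 29·15 = 435 = 14·31 + 1.
So x ≡ 15·5 = 75 ≡ 13 (mod 31).
Check: 29·13 = 377 = 12·31 + 5.

13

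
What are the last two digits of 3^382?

09

By repeated squaring mod 100: 3^1≡3, 3^2≡9, 3^4≡81, 3^8≡61, 3^16≡21, 3^32≡41, 3^64≡81, 3^128≡61, 3^256≡21.
382 = 2 + 4 + 8 + 16 + 32 + 64 + 256, so 3^382 ≡ 9·81·61·21·41·81·21 ≡ 9 (mod 100).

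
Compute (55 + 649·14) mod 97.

23

649·14 = 9086.
9086 mod 97 = 65 (since 93·97 = 9021).
(55 + 65) mod 97 = 23.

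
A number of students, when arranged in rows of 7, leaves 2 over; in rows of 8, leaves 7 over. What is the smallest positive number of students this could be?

23

x ≡ 2 (mod 7) gives x ∈ {2, 9, 16, 23}.
The first of these with x mod 8 = 7 is 23.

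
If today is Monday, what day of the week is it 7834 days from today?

Tuesday

7834 − 1119·7 = 1, so 7834 ≡ 1 (mod 7).
Monday + 1 day → Tuesday.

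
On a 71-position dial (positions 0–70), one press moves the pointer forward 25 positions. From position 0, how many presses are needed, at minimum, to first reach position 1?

25·54 = 1350 = 19·71 + 1, so 25⁻¹ ≡ 54 (mod 71).

54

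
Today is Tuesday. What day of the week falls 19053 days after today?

19053 − 2721·7 = 6, so 19053 ≡ 6 (mod 7).
Tuesday + 6 days → Monday.

Monday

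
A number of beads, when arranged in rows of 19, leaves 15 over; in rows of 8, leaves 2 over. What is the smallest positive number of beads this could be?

x ≡ 2 (mod 8) gives x ∈ {2, 10, 18, 26, 34}.
The first of these with x mod 19 = 15 is 34.

34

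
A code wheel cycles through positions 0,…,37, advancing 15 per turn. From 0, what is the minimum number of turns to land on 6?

8

The inverse of 15 mod 38 is 33 (since 15·33 = 495 ≡ 1).
So x ≡ 33·6 = 198 ≡ 8 (mod 38).
Check: 15·8 = 120 = 3·38 + 6.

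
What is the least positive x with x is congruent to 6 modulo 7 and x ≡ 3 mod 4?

27

x ≡ 3 (mod 4) gives x ∈ {3, 7, 11, 15, 19, 23, 27}.
The first of these with x mod 7 = 6 is 27.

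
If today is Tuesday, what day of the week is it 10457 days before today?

Wednesday

10457 mod 7 = 6 (since 1493·7 = 10451).
Tuesday − 6 days → Wednesday.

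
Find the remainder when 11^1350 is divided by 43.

By repeated squaring mod 43: 11^1≡11, 11^2≡35, 11^4≡21, 11^8≡11, 11^16≡35, 11^32≡21, 11^64≡11, 11^128≡35, 11^256≡21, 11^512≡11, 11^1024≡35.
Since 1350 = 2 + 4 + 64 + 256 + 1024 in binary, 11^1350 ≡ 35·21·11·21·35 ≡ 4 (mod 43).

4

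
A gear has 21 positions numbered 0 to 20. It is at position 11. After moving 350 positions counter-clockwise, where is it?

18

350 mod 21 = 14 (since 16·21 = 336).
(11 − 14) mod 21 = 18.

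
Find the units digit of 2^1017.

2

The units digit of 2^n cycles with period 4: 2, 4, 8, 6, …
1017 leaves remainder 1 on division by 4, so 2^1017 ends in 2.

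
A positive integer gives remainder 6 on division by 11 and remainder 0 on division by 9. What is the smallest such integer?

72

x ≡ 0 (mod 9) gives x ∈ {0, 9, 18, 27, 36, 45, 54, 63, …}.
The first of these with x mod 11 = 6 is 72.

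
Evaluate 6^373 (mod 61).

59

Square-and-reduce mod 61: 6^1≡6, 6^2≡36, 6^4≡15, 6^8≡42, 6^16≡56, 6^32≡25, 6^64≡15, 6^128≡42, 6^256≡56.
Since 373 = 1 + 4 + 16 + 32 + 64 + 256 in binary, 6^373 ≡ 6·15·56·25·15·56 ≡ 59 (mod 61).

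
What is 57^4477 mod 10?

Powers of 7 mod 10 repeat with period 4: 7, 9, 3, 1.
4477 leaves remainder 1 on division by 4, so 57^4477 ends in 7.

7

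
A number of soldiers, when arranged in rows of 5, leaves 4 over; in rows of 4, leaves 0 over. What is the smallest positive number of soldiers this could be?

Since 4·4 ≡ 1 (mod 5), take x = 0 + 4·((4−0)·4 mod 5) = 0 + 4·1 = 4.
Check: 4 mod 5 = 4, 4 mod 4 = 0.

4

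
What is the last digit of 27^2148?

1

Powers of 7 mod 10 repeat with period 4: 7, 9, 3, 1.
2148 mod 4 = 0, so the last digit matches 7^4 = 1.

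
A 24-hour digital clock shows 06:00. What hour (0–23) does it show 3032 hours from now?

14

3032 = 126·24 + 8, so 3032 mod 24 = 8.
(6 + 8) mod 24 = 14.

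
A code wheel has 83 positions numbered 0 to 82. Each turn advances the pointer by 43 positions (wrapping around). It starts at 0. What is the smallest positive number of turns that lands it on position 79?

25

The inverse of 43 mod 83 is 56 (since 43·56 = 2408 ≡ 1).
So x ≡ 56·79 = 4424 ≡ 25 (mod 83).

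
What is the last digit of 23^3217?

3

The units digit of 23^n cycles with period 4: 3, 9, 7, 1, …
3217 mod 4 = 1, so the last digit matches 3^1 = 3.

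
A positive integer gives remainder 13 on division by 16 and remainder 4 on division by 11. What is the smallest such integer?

125

Since 11·3 ≡ 1 (mod 16), take x = 4 + 11·((13−4)·3 mod 16) = 4 + 11·11 = 125.
Check: 125 mod 16 = 13, 125 mod 11 = 4.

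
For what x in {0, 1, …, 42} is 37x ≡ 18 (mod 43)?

The inverse of 37 mod 43 is 7 (since 37·7 = 259 ≡ 1).
So x ≡ 7·18 = 126 ≡ 40 (mod 43).

40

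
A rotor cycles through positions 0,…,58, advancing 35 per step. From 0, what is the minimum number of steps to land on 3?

22

35⁻¹ ≡ 27 (mod 59) because 35·27 = 945 = 16·59 + 1.
Multiplying both sides by 27: x ≡ 27·3 = 81 ≡ 22 (mod 59).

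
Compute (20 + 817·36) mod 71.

817·36 = 29412.
29412 mod 71 = 18 (since 414·71 = 29394).
(20 + 18) mod 71 = 38.

38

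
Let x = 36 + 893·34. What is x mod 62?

18

893·34 = 30362.
30362 = 489·62 + 44, so 30362 mod 62 = 44.
(36 + 44) mod 62 = 18.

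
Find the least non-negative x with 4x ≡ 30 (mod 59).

37

The inverse of 4 mod 59 is 15 (since 4·15 = 60 ≡ 1).
So x ≡ 15·30 = 450 ≡ 37 (mod 59).
Check: 4·37 = 148 = 2·59 + 30.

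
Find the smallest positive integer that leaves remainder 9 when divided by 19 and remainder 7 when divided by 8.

47

Since 8·12 ≡ 1 (mod 19), take x = 7 + 8·((9−7)·12 mod 19) = 7 + 8·5 = 47.
Check: 47 mod 19 = 9, 47 mod 8 = 7.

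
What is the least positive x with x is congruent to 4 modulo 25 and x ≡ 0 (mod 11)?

154

x ≡ 0 (mod 11) gives x ∈ {0, 11, 22, 33, 44, 55, 66, 77, …}.
The first of these with x mod 25 = 4 is 154.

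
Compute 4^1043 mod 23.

Square-and-reduce mod 23: 4^1≡4, 4^2≡16, 4^4≡3, 4^8≡9, 4^16≡12, 4^32≡6, 4^64≡13, 4^128≡8, 4^256≡18, 4^512≡2, 4^1024≡4.
Since 1043 = 1 + 2 + 16 + 1024 in binary, 4^1043 ≡ 4·16·12·4 ≡ 13 (mod 23).

13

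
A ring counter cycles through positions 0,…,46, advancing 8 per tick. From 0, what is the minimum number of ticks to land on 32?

4

The inverse of 8 mod 47 is 6 (since 8·6 = 48 ≡ 1).
So x ≡ 6·32 = 192 ≡ 4 (mod 47).
Check: 8·4 = 32 = 0·47 + 32.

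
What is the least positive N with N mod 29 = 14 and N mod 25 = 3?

478

x ≡ 3 (mod 25) gives x ∈ {3, 28, 53, 78, 103, 128, 153, 178, …}.
The first of these with x mod 29 = 14 is 478.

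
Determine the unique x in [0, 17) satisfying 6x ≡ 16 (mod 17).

6⁻¹ ≡ 3 (mod 17) because 6·3 = 18 = 1·17 + 1.
So x ≡ 3·16 = 48 ≡ 14 (mod 17).

14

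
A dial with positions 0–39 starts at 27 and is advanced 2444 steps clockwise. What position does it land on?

31

2444 − 61·40 = 4, so 2444 ≡ 4 (mod 40).
(27 + 4) mod 40 = 31.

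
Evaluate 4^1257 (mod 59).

Successive squares of 4 mod 59: 4^1≡4, 4^2≡16, 4^4≡20, 4^8≡46, 4^16≡51, 4^32≡5, 4^64≡25, 4^128≡35, 4^256≡45, 4^512≡19, 4^1024≡7.
Since 1257 = 1 + 8 + 32 + 64 + 128 + 1024 in binary, 4^1257 ≡ 4·46·5·25·35·7 ≡ 28 (mod 59).

28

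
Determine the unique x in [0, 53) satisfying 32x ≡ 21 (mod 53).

The inverse of 32 mod 53 is 5 (since 32·5 = 160 ≡ 1).
Multiplying both sides by 5: x ≡ 5·21 = 105 ≡ 52 (mod 53).

52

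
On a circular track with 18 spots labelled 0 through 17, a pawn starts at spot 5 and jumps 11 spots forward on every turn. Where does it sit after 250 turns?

250·11 = 2750.
2750 mod 18 = 14 (since 152·18 = 2736).
(5 + 14) mod 18 = 1.

1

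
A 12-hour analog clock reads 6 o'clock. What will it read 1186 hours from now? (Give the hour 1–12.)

1186 = 98·12 + 10, so 1186 mod 12 = 10.
6 + 10 → 4 on a 12-hour dial.

4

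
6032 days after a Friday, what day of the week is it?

Wednesday

6032 mod 7 = 5 (since 861·7 = 6027).
Friday + 5 days → Wednesday.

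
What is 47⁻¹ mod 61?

13

47·13 = 611 = 10·61 + 1, so 47⁻¹ ≡ 13 (mod 61).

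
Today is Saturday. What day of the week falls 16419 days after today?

Wednesday

Dividing 16419 by 7 gives quotient 2345 and remainder 4.
Saturday + 4 days → Wednesday.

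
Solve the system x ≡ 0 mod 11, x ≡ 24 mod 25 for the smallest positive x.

Since 25·4 ≡ 1 (mod 11), take x = 24 + 25·((0−24)·4 mod 11) = 24 + 25·3 = 99.
Check: 99 mod 11 = 0, 99 mod 25 = 24.

99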